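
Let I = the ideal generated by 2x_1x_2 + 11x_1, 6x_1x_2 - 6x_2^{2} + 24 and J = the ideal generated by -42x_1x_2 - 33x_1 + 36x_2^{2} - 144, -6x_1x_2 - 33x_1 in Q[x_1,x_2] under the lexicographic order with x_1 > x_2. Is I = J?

Yes, the ideals are equal.

Equality of ideals is decidable: compute both reduced Gröbner bases (unique for the ordering) and check whether they agree.
Buchberger on the first generating set:
f_1 = 2x_1x_2 + 11x_1, LT = x_1x_2.
f_2 = 6x_1x_2 - 6x_2^{2} + 24, LT = x_1x_2.

S(f_1,f_2): lcm = x_1x_2. S = \tfrac{11}{2}x_1 + x_2^{2} - 4.
  reduce S modulo (f_1, f_2):
  remainder \tfrac{11}{2}x_1 + x_2^{2} - 4 ≠ 0; add g_3 = \tfrac{11}{2}x_1 + x_2^{2} - 4 to the basis.

S(f_1,g_3): lcm = x_1x_2. S = \tfrac{11}{2}x_1 - \tfrac{2}{11}x_2^{3} + \tfrac{8}{11}x_2.
  reduce S modulo (f_1, f_2, g_3):
  remainder -\tfrac{2}{11}x_2^{3} - x_2^{2} + \tfrac{8}{11}x_2 + 4 ≠ 0; add g_4 = -\tfrac{2}{11}x_2^{3} - x_2^{2} + \tfrac{8}{11}x_2 + 4 to the basis.

The other S-polynomials (S(f_2,g_3), S(f_1,g_4), S(f_2,g_4), S(g_3,g_4)) all reduce to 0 modulo the current basis, so we have a Gröbner basis.
Inter-reduce: drop elements whose leading term is divisible by another's, tail-reduce, and make monic.
Reduced Gröbner basis: {x_1 + \tfrac{2}{11}x_2^{2} - \tfrac{8}{11}, x_2^{3} + \tfrac{11}{2}x_2^{2} - 4x_2 - 22}.

Buchberger on the second generating set:
h_1 = -42x_1x_2 - 33x_1 + 36x_2^{2} - 144, LT = x_1x_2.
h_2 = -6x_1x_2 - 33x_1, LT = x_1x_2.

S(h_1,h_2): lcm = x_1x_2. S = -\tfrac{33}{7}x_1 - \tfrac{6}{7}x_2^{2} + \tfrac{24}{7}.
  reduce S modulo (h_1, h_2):
  remainder -\tfrac{33}{7}x_1 - \tfrac{6}{7}x_2^{2} + \tfrac{24}{7} ≠ 0; add k_3 = -\tfrac{33}{7}x_1 - \tfrac{6}{7}x_2^{2} + \tfrac{24}{7} to the basis.

S(h_1,k_3): lcm = x_1x_2. S = \tfrac{11}{14}x_1 - \tfrac{2}{11}x_2^{3} - \tfrac{6}{7}x_2^{2} + \tfrac{8}{11}x_2 + \tfrac{24}{7}.
  reduce S modulo (h_1, h_2, k_3):
  remainder -\tfrac{2}{11}x_2^{3} - x_2^{2} + \tfrac{8}{11}x_2 + 4 ≠ 0; add k_4 = -\tfrac{2}{11}x_2^{3} - x_2^{2} + \tfrac{8}{11}x_2 + 4 to the basis.

The other S-polynomials (S(h_2,k_3), S(h_1,k_4), S(h_2,k_4), S(k_3,k_4)) all reduce to 0 modulo the current basis, so we have a Gröbner basis.
Inter-reduce: drop elements whose leading term is divisible by another's, tail-reduce, and make monic.
Reduced Gröbner basis: {x_1 + \tfrac{2}{11}x_2^{2} - \tfrac{8}{11}, x_2^{3} + \tfrac{11}{2}x_2^{2} - 4x_2 - 22}.

Same reduced basis, so the two generating sets span the same ideal.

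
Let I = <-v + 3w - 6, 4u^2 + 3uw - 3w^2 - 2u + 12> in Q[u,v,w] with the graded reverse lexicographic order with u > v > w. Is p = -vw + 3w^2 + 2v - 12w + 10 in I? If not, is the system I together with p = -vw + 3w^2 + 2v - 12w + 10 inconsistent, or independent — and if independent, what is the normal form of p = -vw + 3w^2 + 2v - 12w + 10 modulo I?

Adjoining -vw + 3w^2 + 2v - 12w + 10 makes the ideal the whole ring: the system is inconsistent.

First compute the reduced Gröbner basis of I by Buchberger's algorithm.
f_1 = -v + 3w - 6, LT = v.
f_2 = 4u^2 + 3uw - 3w^2 - 2u + 12, LT = u^2.

The S-polynomials (S(f_1,f_2)) all reduce to 0 modulo the current basis, so we have a Gröbner basis.
Inter-reduce: drop elements whose leading term is divisible by another's, tail-reduce, and make monic.
Reduced Gröbner basis: {u^2 + 3/4uw - 3/4w^2 - 1/2u + 3, v - 3w + 6}.
Label its elements g_1 = u^2 + 3/4uw - 3/4w^2 - 1/2u + 3, g_2 = v - 3w + 6.

Reduce p = -vw + 3w^2 + 2v - 12w + 10 modulo G:
  leading term vw: subtract (-w)·g_2 from -vw + 3w^2 + 2v - 12w + 10 → 2v - 6w + 10
  leading term v: subtract (2)·g_2 from 2v - 6w + 10 → -2
  leading term 1: no divisor's leading term divides it; move -2 to the remainder.
  normal form = -2.
The normal form is nonzero, so p ∉ I. Since p minus its normal form lies in I, I + (p) = I + (r) where r = -2; decide whether this ideal is the whole ring.
Here r = -2 is a nonzero constant, hence a unit: 1 ∈ I + (p), the Gröbner basis of I + (p) is {1}, and the enlarged system has no common solution — adjoining p is inconsistent.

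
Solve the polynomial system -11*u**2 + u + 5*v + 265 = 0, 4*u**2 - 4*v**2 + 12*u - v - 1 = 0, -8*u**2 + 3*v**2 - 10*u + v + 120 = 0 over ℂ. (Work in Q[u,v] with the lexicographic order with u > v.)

{(-5, 3)}

Compute a lex Gröbner basis by Buchberger's algorithm.
f_1 = -11*u**2 + u + 5*v + 265, LT = u**2.
f_2 = 4*u**2 + 12*u - 4*v**2 - v - 1, LT = u**2.
f_3 = -8*u**2 - 10*u + 3*v**2 + v + 120, LT = u**2.

S(f_1,f_2): lcm = u**2. S = -34/11*u + v**2 - 9/44*v - 1049/44.
  reduce S modulo (f_1, f_2, f_3):
  remainder -34/11*u + v**2 - 9/44*v - 1049/44 ≠ 0; add h_4 = -34/11*u + v**2 - 9/44*v - 1049/44 to the basis.

S(f_1,f_3): lcm = u**2. S = -59/44*u + 3/8*v**2 - 29/88*v - 100/11.
  reduce S modulo (f_1, f_2, f_3, h_4):
  remainder -1/17*v**2 - 131/544*v + 681/544 ≠ 0; add h_5 = -1/17*v**2 - 131/544*v + 681/544 to the basis.

S(f_1,h_4): lcm = u**2. S = 11/34*u*v**2 - 9/136*u*v - 11675/1496*u - 5/11*v - 265/11.
  reduce S modulo (f_1, f_2, f_3, h_4, h_5):
  remainder -778771/131072*v + 2336313/131072 ≠ 0; add h_6 = -778771/131072*v + 2336313/131072 to the basis.

The other S-polynomials (S(f_2,f_3), S(f_2,h_4), S(f_3,h_4), S(f_1,h_5), S(f_2,h_5), S(f_3,h_5), S(h_4,h_5), S(f_1,h_6), S(f_2,h_6), S(f_3,h_6), S(h_4,h_6), S(h_5,h_6)) all reduce to 0 modulo the current basis, so we have a Gröbner basis.
Inter-reduce: drop elements whose leading term is divisible by another's, tail-reduce, and make monic.
Reduced Gröbner basis: {u + 5, v - 3}.

A lex Gröbner basis eliminates variables successively. Here v - 3 depends only on v, with roots {3}; lifting each root through the earlier basis elements recovers the full solutions.
  v = 3: the earlier basis element becomes u + 5 = 0, giving u = -5 — point (-5, 3).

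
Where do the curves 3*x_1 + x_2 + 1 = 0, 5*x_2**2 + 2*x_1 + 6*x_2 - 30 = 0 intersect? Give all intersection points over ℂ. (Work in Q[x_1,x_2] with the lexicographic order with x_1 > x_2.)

Compute a lex Gröbner basis by Buchberger's algorithm.
f_1 = 3*x_1 + x_2 + 1, LT = x_1.
f_2 = 2*x_1 + 5*x_2**2 + 6*x_2 - 30, LT = x_1.

S(f_1,f_2): lcm = x_1. S = -5/2*x_2**2 - 8/3*x_2 + 46/3.
  leading term x_2**2: no divisor's leading term divides it; move -5/2*x_2**2 to the remainder.
  leading term x_2: no divisor's leading term divides it; move -8/3*x_2 to the remainder.
  leading term 1: no divisor's leading term divides it; move 46/3 to the remainder.
  remainder -5/2*x_2**2 - 8/3*x_2 + 46/3 ≠ 0; add h_3 = -5/2*x_2**2 - 8/3*x_2 + 46/3 to the basis.

The other S-polynomials (S(f_1,h_3), S(f_2,h_3)) all reduce to 0 modulo the current basis, so we have a Gröbner basis.
Inter-reduce: drop elements whose leading term is divisible by another's, tail-reduce, and make monic.
Reduced Gröbner basis: {x_1 + 1/3*x_2 + 1/3, x_2**2 + 16/15*x_2 - 92/15}.

From the last basis element, x_2**2 + 16/15*x_2 - 92/15 = 0, so x_2 takes values in {-46/15, 2}. Each choice, substituted upward through the basis, yields the corresponding point(s) of the solution set.
  x_2 = -46/15: the earlier basis element becomes x_1 - 31/45 = 0, giving x_1 = 31/45 — point (31/45, -46/15).
  x_2 = 2: the earlier basis element becomes x_1 + 1 = 0, giving x_1 = -1 — point (-1, 2).
Check: every point annihilates each of the original generators.

{(31/45, -46/15), (-1, 2)}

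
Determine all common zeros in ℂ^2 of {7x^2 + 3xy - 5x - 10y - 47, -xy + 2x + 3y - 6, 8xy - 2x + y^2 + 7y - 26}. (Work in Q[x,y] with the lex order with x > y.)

Compute a lex Gröbner basis by Buchberger's algorithm.
f_1 = 7x^2 + 3xy - 5x - 10y - 47, LT = x^2.
f_2 = -xy + 2x + 3y - 6, LT = xy.
f_3 = 8xy - 2x + y^2 + 7y - 26, LT = xy.

S(f_1,f_2): lcm = x^2y. S = 2x^2 + 3/7xy^2 + 16/7xy - 6x - 10/7y^2 - 47/7y.
  leading term x^2: subtract (2/7)·f_1 from 2x^2 + 3/7xy^2 + 16/7xy - 6x - 10/7y^2 - 47/7y → 3/7xy^2 + 10/7xy - 32/7x - 10/7y^2 - 27/7y + 94/7
  leading term xy^2: subtract (-3/7y)·f_2 from 3/7xy^2 + 10/7xy - 32/7x - 10/7y^2 - 27/7y + 94/7 → 16/7xy - 32/7x - 1/7y^2 - 45/7y + 94/7
  leading term xy: subtract (-16/7)·f_2 from 16/7xy - 32/7x - 1/7y^2 - 45/7y + 94/7 → -1/7y^2 + 3/7y - 2/7
  leading term y^2: no divisor's leading term divides it; move -1/7y^2 to the remainder.
  leading term y: no divisor's leading term divides it; move 3/7y to the remainder.
  leading term 1: no divisor's leading term divides it; move -2/7 to the remainder.
  remainder -1/7y^2 + 3/7y - 2/7 ≠ 0; add h_4 = -1/7y^2 + 3/7y - 2/7 to the basis.

S(f_1,f_3): lcm = x^2y. S = 1/4x^2 + 17/56xy^2 - 89/56xy + 13/4x - 10/7y^2 - 47/7y.
  leading term x^2: subtract (1/28)·f_1 from 1/4x^2 + 17/56xy^2 - 89/56xy + 13/4x - 10/7y^2 - 47/7y → 17/56xy^2 - 95/56xy + 24/7x - 10/7y^2 - 89/14y + 47/28
  leading term xy^2: subtract (-17/56y)·f_2 from 17/56xy^2 - 95/56xy + 24/7x - 10/7y^2 - 89/14y + 47/28 → -61/56xy + 24/7x - 29/56y^2 - 229/28y + 47/28
  leading term xy: subtract (61/56)·f_2 from -61/56xy + 24/7x - 29/56y^2 - 229/28y + 47/28 → 5/4x - 29/56y^2 - 641/56y + 115/14
  leading term x: no divisor's leading term divides it; move 5/4x to the remainder.
  leading term y^2: subtract (29/8)·h_4 from -29/56y^2 - 641/56y + 115/14 → -13y + 37/4
  leading term y: no divisor's leading term divides it; move -13y to the remainder.
  leading term 1: no divisor's leading term divides it; move 37/4 to the remainder.
  remainder 5/4x - 13y + 37/4 ≠ 0; add h_5 = 5/4x - 13y + 37/4 to the basis.

S(f_2,f_3): lcm = xy. S = -7/4x - 1/8y^2 - 31/8y + 37/4.
  leading term x: subtract (-7/5)·h_5 from -7/4x - 1/8y^2 - 31/8y + 37/4 → -1/8y^2 - 883/40y + 111/5
  leading term y^2: subtract (7/8)·h_4 from -1/8y^2 - 883/40y + 111/5 → -449/20y + 449/20
  leading term y: no divisor's leading term divides it; move -449/20y to the remainder.
  leading term 1: no divisor's leading term divides it; move 449/20 to the remainder.
  remainder -449/20y + 449/20 ≠ 0; add h_6 = -449/20y + 449/20 to the basis.

The other S-polynomials (S(f_1,h_4), S(f_2,h_4), S(f_3,h_4), S(f_1,h_5), S(f_2,h_5), S(f_3,h_5), S(h_4,h_5), S(f_1,h_6), S(f_2,h_6), S(f_3,h_6), S(h_4,h_6), S(h_5,h_6)) all reduce to 0 modulo the current basis, so we have a Gröbner basis.
Inter-reduce: drop elements whose leading term is divisible by another's, tail-reduce, and make monic.
Reduced Gröbner basis: {x - 3, y - 1}.

The lex basis is triangular: the last element involves only y. Solving y - 1 = 0 gives y ∈ {1}; substituting each value into the earlier elements determines the remaining variables.
  y = 1: the earlier basis element becomes x - 3 = 0, giving x = 3 — point (3, 1).
Substituting each solution back into the original system confirms all equations vanish.

{(3, 1)}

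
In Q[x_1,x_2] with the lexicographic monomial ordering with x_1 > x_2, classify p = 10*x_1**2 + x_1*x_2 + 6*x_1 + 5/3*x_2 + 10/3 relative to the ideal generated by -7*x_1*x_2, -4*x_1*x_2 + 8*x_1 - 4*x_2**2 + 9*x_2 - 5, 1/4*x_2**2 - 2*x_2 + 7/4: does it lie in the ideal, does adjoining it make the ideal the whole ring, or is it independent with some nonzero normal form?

Adjoining 10*x_1**2 + x_1*x_2 + 6*x_1 + 5/3*x_2 + 10/3 makes the ideal the whole ring: the system is inconsistent.

First compute the reduced Gröbner basis of I by Buchberger's algorithm.
f_1 = -7*x_1*x_2, LT = x_1*x_2.
f_2 = -4*x_1*x_2 + 8*x_1 - 4*x_2**2 + 9*x_2 - 5, LT = x_1*x_2.
f_3 = 1/4*x_2**2 - 2*x_2 + 7/4, LT = x_2**2.

S(f_1,f_2): lcm = x_1*x_2. S = 2*x_1 - x_2**2 + 9/4*x_2 - 5/4.
  leading term x_1: no divisor's leading term divides it; move 2*x_1 to the remainder.
  leading term x_2**2: subtract (-4)·f_3 from -x_2**2 + 9/4*x_2 - 5/4 → -23/4*x_2 + 23/4
  leading term x_2: no divisor's leading term divides it; move -23/4*x_2 to the remainder.
  leading term 1: no divisor's leading term divides it; move 23/4 to the remainder.
  remainder 2*x_1 - 23/4*x_2 + 23/4 ≠ 0; add h_4 = 2*x_1 - 23/4*x_2 + 23/4 to the basis.

S(f_1,f_3): lcm = x_1*x_2**2. S = 8*x_1*x_2 - 7*x_1.
  leading term x_1*x_2: subtract (-8/7)·f_1 from 8*x_1*x_2 - 7*x_1 → -7*x_1
  leading term x_1: subtract (-7/2)·h_4 from -7*x_1 → -161/8*x_2 + 161/8
  leading term x_2: no divisor's leading term divides it; move -161/8*x_2 to the remainder.
  leading term 1: no divisor's leading term divides it; move 161/8 to the remainder.
  remainder -161/8*x_2 + 161/8 ≠ 0; add h_5 = -161/8*x_2 + 161/8 to the basis.

The other S-polynomials (S(f_2,f_3), S(f_1,h_4), S(f_2,h_4), S(f_3,h_4), S(f_1,h_5), S(f_2,h_5), S(f_3,h_5), S(h_4,h_5)) all reduce to 0 modulo the current basis, so we have a Gröbner basis.
Inter-reduce: drop elements whose leading term is divisible by another's, tail-reduce, and make monic.
Reduced Gröbner basis: {x_1, x_2 - 1}.
Label its elements g_1 = x_1, g_2 = x_2 - 1.

Reduce p = 10*x_1**2 + x_1*x_2 + 6*x_1 + 5/3*x_2 + 10/3 modulo G:
  leading term x_1**2: subtract (10*x_1)·g_1 from 10*x_1**2 + x_1*x_2 + 6*x_1 + 5/3*x_2 + 10/3 → x_1*x_2 + 6*x_1 + 5/3*x_2 + 10/3
  leading term x_1*x_2: subtract (x_2)·g_1 from x_1*x_2 + 6*x_1 + 5/3*x_2 + 10/3 → 6*x_1 + 5/3*x_2 + 10/3
  leading term x_1: subtract (6)·g_1 from 6*x_1 + 5/3*x_2 + 10/3 → 5/3*x_2 + 10/3
  leading term x_2: subtract (5/3)·g_2 from 5/3*x_2 + 10/3 → 5
  leading term 1: no divisor's leading term divides it; move 5 to the remainder.
  normal form = 5.
The normal form is nonzero, so p ∉ I. Since p minus its normal form lies in I, I + (p) = I + (r) where r = 5; decide whether this ideal is the whole ring.
Here r = 5 is a nonzero constant, hence a unit: 1 ∈ I + (p), the Gröbner basis of I + (p) is {1}, and the enlarged system has no common solution — adjoining p is inconsistent.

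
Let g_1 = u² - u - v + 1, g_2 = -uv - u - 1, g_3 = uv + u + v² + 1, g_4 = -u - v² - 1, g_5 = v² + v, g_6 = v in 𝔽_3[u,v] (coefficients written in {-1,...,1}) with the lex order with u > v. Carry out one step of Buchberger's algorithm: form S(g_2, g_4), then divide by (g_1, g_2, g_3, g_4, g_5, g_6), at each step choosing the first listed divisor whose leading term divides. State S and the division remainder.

S(g_2, g_4) = u - v³ - v + 1; remainder on division = 0.

lcm(LM(g_2), LM(g_4)) = uv.
S = (lcm/LT(g_2))·g_2 − (lcm/LT(g_4))·g_4 = u - v³ - v + 1.
Reduce S modulo (g_1, g_2, g_3, g_4, g_5, g_6) in that order:
  leading term u: subtract (-1)·g_4 from u - v³ - v + 1 → -v³ - v² - v
  leading term v³: subtract (-v)·g_5 from -v³ - v² - v → -v
  leading term v: subtract (-1)·g_6 from -v → 0
The remainder is 0, so this S-polynomial contributes no new basis element.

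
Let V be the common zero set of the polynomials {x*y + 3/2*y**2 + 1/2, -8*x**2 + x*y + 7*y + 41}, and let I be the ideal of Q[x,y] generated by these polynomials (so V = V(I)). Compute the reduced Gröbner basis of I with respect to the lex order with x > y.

f_1 = x*y + 3/2*y**2 + 1/2, LT = x*y.
f_2 = -8*x**2 + x*y + 7*y + 41, LT = x**2.

S(f_1,f_2): lcm = x**2*y. S = 13/8*x*y**2 + 1/2*x + 7/8*y**2 + 41/8*y.
  leading term x*y**2: subtract (13/8*y)·f_1 from 13/8*x*y**2 + 1/2*x + 7/8*y**2 + 41/8*y → 1/2*x - 39/16*y**3 + 7/8*y**2 + 69/16*y
  leading term x: no divisor's leading term divides it; move 1/2*x to the remainder.
  leading term y**3: no divisor's leading term divides it; move -39/16*y**3 to the remainder.
  leading term y**2: no divisor's leading term divides it; move 7/8*y**2 to the remainder.
  leading term y: no divisor's leading term divides it; move 69/16*y to the remainder.
  remainder 1/2*x - 39/16*y**3 + 7/8*y**2 + 69/16*y ≠ 0; add g_3 = 1/2*x - 39/16*y**3 + 7/8*y**2 + 69/16*y to the basis.

S(f_1,g_3): lcm = x*y. S = 39/8*y**4 - 7/4*y**3 - 57/8*y**2 + 1/2.
  leading term y**4: no divisor's leading term divides it; move 39/8*y**4 to the remainder.
  leading term y**3: no divisor's leading term divides it; move -7/4*y**3 to the remainder.
  leading term y**2: no divisor's leading term divides it; move -57/8*y**2 to the remainder.
  leading term 1: no divisor's leading term divides it; move 1/2 to the remainder.
  remainder 39/8*y**4 - 7/4*y**3 - 57/8*y**2 + 1/2 ≠ 0; add g_4 = 39/8*y**4 - 7/4*y**3 - 57/8*y**2 + 1/2 to the basis.

The other S-polynomials (S(f_2,g_3), S(f_1,g_4), S(f_2,g_4), S(g_3,g_4)) all reduce to 0 modulo the current basis, so we have a Gröbner basis.
Inter-reduce: drop elements whose leading term is divisible by another's, tail-reduce, and make monic.

G = {x - 39/8*y**3 + 7/4*y**2 + 69/8*y, y**4 - 14/39*y**3 - 19/13*y**2 + 4/39}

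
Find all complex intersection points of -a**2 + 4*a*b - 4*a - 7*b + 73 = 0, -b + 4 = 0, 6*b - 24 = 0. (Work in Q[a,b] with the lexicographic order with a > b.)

Compute a lex Gröbner basis by Buchberger's algorithm.
f_1 = -a**2 + 4*a*b - 4*a - 7*b + 73, LT = a**2.
f_2 = -b + 4, LT = b.
f_3 = 6*b - 24, LT = b.

S(f_1,f_2): leading monomials are coprime, so the S-polynomial reduces to 0 (Buchberger's first criterion).
S(f_1,f_3): leading monomials are coprime, so the S-polynomial reduces to 0 (Buchberger's first criterion).
S(f_2,f_3): lcm = b. S = 0.
  remainder 0.

Every S-polynomial of the final basis reduces to 0, so we have a Gröbner basis.
Inter-reduce: drop elements whose leading term is divisible by another's, tail-reduce, and make monic.
Reduced Gröbner basis: {a**2 - 12*a - 45, b - 4}.

Elimination: the polynomial b - 4 lies in the elimination ideal for b, so b ∈ {4}. For each such b, the remaining basis elements (now univariate) give the rest of the solution.
  b = 4: the earlier basis element becomes a**2 - 12*a - 45 = 0, giving a = -3, 15 — points (-3, 4), (15, 4).
Substituting each solution back into the original system confirms all equations vanish.
A lex Gröbner basis triangularizes the system, enabling back-substitution.

{(-3, 4), (15, 4)}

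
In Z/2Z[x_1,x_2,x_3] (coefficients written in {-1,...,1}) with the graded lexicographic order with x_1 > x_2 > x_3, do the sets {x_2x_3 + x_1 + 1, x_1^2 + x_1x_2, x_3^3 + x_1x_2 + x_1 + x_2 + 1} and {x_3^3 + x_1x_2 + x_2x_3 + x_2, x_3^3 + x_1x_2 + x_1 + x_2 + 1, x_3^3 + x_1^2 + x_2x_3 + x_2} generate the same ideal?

Yes, the ideals are equal.

Since reduced Gröbner bases are canonical representatives of ideals under a given ordering, it suffices to compute and compare them.
Buchberger on the first generating set:
f_1 = x_2x_3 + x_1 + 1, LT = x_2x_3.
f_2 = x_1^2 + x_1x_2, LT = x_1^2.
f_3 = x_3^3 + x_1x_2 + x_1 + x_2 + 1, LT = x_3^3.

S(f_1,f_3): lcm = x_2x_3^3. S = x_1x_2^2 + x_1x_3^2 + x_1x_2 + x_2^2 + x_3^2 + x_2.
  leading term x_1x_2^2: no divisor's leading term divides it; move x_1x_2^2 to the remainder.
  leading term x_1x_3^2: no divisor's leading term divides it; move x_1x_3^2 to the remainder.
  leading term x_1x_2: no divisor's leading term divides it; move x_1x_2 to the remainder.
  leading term x_2^2: no divisor's leading term divides it; move x_2^2 to the remainder.
  leading term x_3^2: no divisor's leading term divides it; move x_3^2 to the remainder.
  leading term x_2: no divisor's leading term divides it; move x_2 to the remainder.
  remainder x_1x_2^2 + x_1x_3^2 + x_1x_2 + x_2^2 + x_3^2 + x_2 ≠ 0; add g_4 = x_1x_2^2 + x_1x_3^2 + x_1x_2 + x_2^2 + x_3^2 + x_2 to the basis.

S(f_2,g_4): lcm = x_1^2x_2^2. S = x_1^2x_3^2 + x_1x_2^3 + x_1^2x_2 + x_1x_2^2 + x_1x_3^2 + x_1x_2.
  leading term x_1^2x_3^2: subtract (x_3^2)·f_2 from x_1^2x_3^2 + x_1x_2^3 + x_1^2x_2 + x_1x_2^2 + x_1x_3^2 + x_1x_2 → x_1x_2^3 + x_1x_2x_3^2 + x_1^2x_2 + x_1x_2^2 + x_1x_3^2 + x_1x_2
  leading term x_1x_2^3: subtract (x_2)·g_4 from x_1x_2^3 + x_1x_2x_3^2 + x_1^2x_2 + x_1x_2^2 + x_1x_3^2 + x_1x_2 → x_1^2x_2 + x_1x_3^2 + x_2^3 + x_2x_3^2 + x_1x_2 + x_2^2
  leading term x_1^2x_2: subtract (x_2)·f_2 from x_1^2x_2 + x_1x_3^2 + x_2^3 + x_2x_3^2 + x_1x_2 + x_2^2 → x_1x_2^2 + x_1x_3^2 + x_2^3 + x_2x_3^2 + x_1x_2 + x_2^2
  leading term x_1x_2^2: subtract (1)·g_4 from x_1x_2^2 + x_1x_3^2 + x_2^3 + x_2x_3^2 + x_1x_2 + x_2^2 → x_2^3 + x_2x_3^2 + x_3^2 + x_2
  leading term x_2^3: no divisor's leading term divides it; move x_2^3 to the remainder.
  leading term x_2x_3^2: subtract (x_3)·f_1 from x_2x_3^2 + x_3^2 + x_2 → x_1x_3 + x_3^2 + x_2 + x_3
  leading term x_1x_3: no divisor's leading term divides it; move x_1x_3 to the remainder.
  leading term x_3^2: no divisor's leading term divides it; move x_3^2 to the remainder.
  leading term x_2: no divisor's leading term divides it; move x_2 to the remainder.
  leading term x_3: no divisor's leading term divides it; move x_3 to the remainder.
  remainder x_2^3 + x_1x_3 + x_3^2 + x_2 + x_3 ≠ 0; add g_5 = x_2^3 + x_1x_3 + x_3^2 + x_2 + x_3 to the basis.

The other S-polynomials (S(f_1,f_2), S(f_2,f_3), S(f_1,g_4), S(f_3,g_4), S(f_1,g_5), S(f_2,g_5), S(f_3,g_5), S(g_4,g_5)) all reduce to 0 modulo the current basis, so we have a Gröbner basis.
Inter-reduce: drop elements whose leading term is divisible by another's, tail-reduce, and make monic.
Reduced Gröbner basis: {x_1x_2^2 + x_1x_3^2 + x_1x_2 + x_2^2 + x_3^2 + x_2, x_2^3 + x_1x_3 + x_3^2 + x_2 + x_3, x_3^3 + x_1x_2 + x_1 + x_2 + 1, x_1^2 + x_1x_2, x_2x_3 + x_1 + 1}.

Buchberger on the second generating set:
h_1 = x_3^3 + x_1x_2 + x_2x_3 + x_2, LT = x_3^3.
h_2 = x_3^3 + x_1x_2 + x_1 + x_2 + 1, LT = x_3^3.
h_3 = x_3^3 + x_1^2 + x_2x_3 + x_2, LT = x_3^3.

S(h_1,h_2): lcm = x_3^3. S = x_2x_3 + x_1 + 1.
  leading term x_2x_3: no divisor's leading term divides it; move x_2x_3 to the remainder.
  leading term x_1: no divisor's leading term divides it; move x_1 to the remainder.
  leading term 1: no divisor's leading term divides it; move 1 to the remainder.
  remainder x_2x_3 + x_1 + 1 ≠ 0; add k_4 = x_2x_3 + x_1 + 1 to the basis.

S(h_1,h_3): lcm = x_3^3. S = x_1^2 + x_1x_2.
  leading term x_1^2: no divisor's leading term divides it; move x_1^2 to the remainder.
  leading term x_1x_2: no divisor's leading term divides it; move x_1x_2 to the remainder.
  remainder x_1^2 + x_1x_2 ≠ 0; add k_5 = x_1^2 + x_1x_2 to the basis.

S(h_1,k_4): lcm = x_2x_3^3. S = x_1x_2^2 + x_1x_3^2 + x_2^2x_3 + x_2^2 + x_3^2.
  leading term x_1x_2^2: no divisor's leading term divides it; move x_1x_2^2 to the remainder.
  leading term x_1x_3^2: no divisor's leading term divides it; move x_1x_3^2 to the remainder.
  leading term x_2^2x_3: subtract (x_2)·k_4 from x_2^2x_3 + x_2^2 + x_3^2 → x_1x_2 + x_2^2 + x_3^2 + x_2
  leading term x_1x_2: no divisor's leading term divides it; move x_1x_2 to the remainder.
  leading term x_2^2: no divisor's leading term divides it; move x_2^2 to the remainder.
  leading term x_3^2: no divisor's leading term divides it; move x_3^2 to the remainder.
  leading term x_2: no divisor's leading term divides it; move x_2 to the remainder.
  remainder x_1x_2^2 + x_1x_3^2 + x_1x_2 + x_2^2 + x_3^2 + x_2 ≠ 0; add k_6 = x_1x_2^2 + x_1x_3^2 + x_1x_2 + x_2^2 + x_3^2 + x_2 to the basis.

S(k_5,k_6): lcm = x_1^2x_2^2. S = x_1^2x_3^2 + x_1x_2^3 + x_1^2x_2 + x_1x_2^2 + x_1x_3^2 + x_1x_2.
  leading term x_1^2x_3^2: subtract (x_3^2)·k_5 from x_1^2x_3^2 + x_1x_2^3 + x_1^2x_2 + x_1x_2^2 + x_1x_3^2 + x_1x_2 → x_1x_2^3 + x_1x_2x_3^2 + x_1^2x_2 + x_1x_2^2 + x_1x_3^2 + x_1x_2
  leading term x_1x_2^3: subtract (x_2)·k_6 from x_1x_2^3 + x_1x_2x_3^2 + x_1^2x_2 + x_1x_2^2 + x_1x_3^2 + x_1x_2 → x_1^2x_2 + x_1x_3^2 + x_2^3 + x_2x_3^2 + x_1x_2 + x_2^2
  leading term x_1^2x_2: subtract (x_2)·k_5 from x_1^2x_2 + x_1x_3^2 + x_2^3 + x_2x_3^2 + x_1x_2 + x_2^2 → x_1x_2^2 + x_1x_3^2 + x_2^3 + x_2x_3^2 + x_1x_2 + x_2^2
  leading term x_1x_2^2: subtract (1)·k_6 from x_1x_2^2 + x_1x_3^2 + x_2^3 + x_2x_3^2 + x_1x_2 + x_2^2 → x_2^3 + x_2x_3^2 + x_3^2 + x_2
  leading term x_2^3: no divisor's leading term divides it; move x_2^3 to the remainder.
  leading term x_2x_3^2: subtract (x_3)·k_4 from x_2x_3^2 + x_3^2 + x_2 → x_1x_3 + x_3^2 + x_2 + x_3
  leading term x_1x_3: no divisor's leading term divides it; move x_1x_3 to the remainder.
  leading term x_3^2: no divisor's leading term divides it; move x_3^2 to the remainder.
  leading term x_2: no divisor's leading term divides it; move x_2 to the remainder.
  leading term x_3: no divisor's leading term divides it; move x_3 to the remainder.
  remainder x_2^3 + x_1x_3 + x_3^2 + x_2 + x_3 ≠ 0; add k_7 = x_2^3 + x_1x_3 + x_3^2 + x_2 + x_3 to the basis.

The other S-polynomials (S(h_2,h_3), S(h_2,k_4), S(h_3,k_4), S(h_1,k_5), S(h_2,k_5), S(h_3,k_5), S(k_4,k_5), S(h_1,k_6), S(h_2,k_6), S(h_3,k_6), S(k_4,k_6), S(h_1,k_7), S(h_2,k_7), S(h_3,k_7), S(k_4,k_7), S(k_5,k_7), S(k_6,k_7)) all reduce to 0 modulo the current basis, so we have a Gröbner basis.
Inter-reduce: drop elements whose leading term is divisible by another's, tail-reduce, and make monic.
Reduced Gröbner basis: {x_1x_2^2 + x_1x_3^2 + x_1x_2 + x_2^2 + x_3^2 + x_2, x_2^3 + x_1x_3 + x_3^2 + x_2 + x_3, x_3^3 + x_1x_2 + x_1 + x_2 + 1, x_1^2 + x_1x_2, x_2x_3 + x_1 + 1}.

Same reduced basis, so the two generating sets span the same ideal.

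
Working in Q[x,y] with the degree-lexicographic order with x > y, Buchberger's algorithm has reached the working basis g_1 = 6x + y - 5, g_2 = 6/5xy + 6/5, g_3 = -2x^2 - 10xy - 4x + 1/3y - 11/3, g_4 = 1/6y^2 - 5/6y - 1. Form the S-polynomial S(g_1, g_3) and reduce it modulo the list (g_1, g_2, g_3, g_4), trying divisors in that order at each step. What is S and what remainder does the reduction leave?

lcm(LM(g_1), LM(g_3)) = x^2.
S = (lcm/LT(g_1))·g_1 − (lcm/LT(g_3))·g_3 = -29/6xy - 17/6x + 1/6y - 11/6.
Reduce S modulo (g_1, g_2, g_3, g_4) in that order:
  leading term xy: subtract (-29/36y)·g_1 from -29/6xy - 17/6x + 1/6y - 11/6 → 29/36y^2 - 17/6x - 139/36y - 11/6
  leading term y^2: subtract (29/6)·g_4 from 29/36y^2 - 17/6x - 139/36y - 11/6 → -17/6x + 1/6y + 3
  leading term x: subtract (-17/36)·g_1 from -17/6x + 1/6y + 3 → 23/36y + 23/36
  leading term y: no divisor's leading term divides it; move 23/36y to the remainder.
  leading term 1: no divisor's leading term divides it; move 23/36 to the remainder.
The remainder 23/36y + 23/36 is nonzero, so it would be added as the next basis element.

S(g_1, g_3) = -29/6xy - 17/6x + 1/6y - 11/6; remainder on division = 23/36y + 23/36.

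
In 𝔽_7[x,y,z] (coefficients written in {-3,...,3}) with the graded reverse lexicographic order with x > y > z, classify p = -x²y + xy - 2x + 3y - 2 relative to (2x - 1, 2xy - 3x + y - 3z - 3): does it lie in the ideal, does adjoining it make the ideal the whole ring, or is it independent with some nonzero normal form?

-x²y + xy - 2x + 3y - 2 is independent of I; its normal form modulo I is -3z + 3.

First compute the reduced Gröbner basis of I by Buchberger's algorithm.
f_1 = 2x - 1, LT = x.
f_2 = 2xy - 3x + y - 3z - 3, LT = xy.

S(f_1,f_2): lcm = xy. S = -2x - y - 2z - 2.
  reduce S modulo (f_1, f_2):
  remainder -y - 2z - 3 ≠ 0; add h_3 = -y - 2z - 3 to the basis.

The other S-polynomials (S(f_1,h_3), S(f_2,h_3)) all reduce to 0 modulo the current basis, so we have a Gröbner basis.
Inter-reduce: drop elements whose leading term is divisible by another's, tail-reduce, and make monic.
Reduced Gröbner basis: {x + 3, y + 2z + 3}.
Label its elements g_1 = x + 3, g_2 = y + 2z + 3.

Reduce p = -x²y + xy - 2x + 3y - 2 modulo G:
  leading term x²y: subtract (-xy)·g_1 from -x²y + xy - 2x + 3y - 2 → -3xy - 2x + 3y - 2
  leading term xy: subtract (-3y)·g_1 from -3xy - 2x + 3y - 2 → -2x - 2y - 2
  leading term x: subtract (-2)·g_1 from -2x - 2y - 2 → -2y - 3
  leading term y: subtract (-2)·g_2 from -2y - 3 → -3z + 3
  leading term z: no divisor's leading term divides it; move -3z to the remainder.
  leading term 1: no divisor's leading term divides it; move 3 to the remainder.
  normal form = -3z + 3.
The normal form is nonzero, so p ∉ I. Since p minus its normal form lies in I, I + (p) = I + (r) where r = -3z + 3; decide whether this ideal is the whole ring.
Run Buchberger on G together with r (pairs among the g_i already reduce to 0 since G is a Gröbner basis):
g_1 = x + 3, LT = x.
g_2 = y + 2z + 3, LT = y.
r = -3z + 3, LT = z.

The S-polynomials (S(g_1,g_2), S(g_1,r), S(g_2,r)) all reduce to 0 modulo the current basis, so we have a Gröbner basis.
Inter-reduce: drop elements whose leading term is divisible by another's, tail-reduce, and make monic.
Reduced Gröbner basis: {x + 3, y - 2, z - 1}.
The reduced Gröbner basis of I + (p) is {x + 3, y - 2, z - 1} ≠ {1}, a proper ideal, so the enlarged system stays consistent: p is independent of I, with normal form -3z + 3.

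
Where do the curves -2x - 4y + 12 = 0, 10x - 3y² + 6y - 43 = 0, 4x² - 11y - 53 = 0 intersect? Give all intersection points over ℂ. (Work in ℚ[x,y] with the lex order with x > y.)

Compute a lex Gröbner basis by Buchberger's algorithm.
f_1 = -2x - 4y + 12, LT = x.
f_2 = 10x - 3y² + 6y - 43, LT = x.
f_3 = 4x² - 11y - 53, LT = x².

S(f_1,f_2): lcm = x. S = 3/10y² + 7/5y - 17/10.
  leading term y²: no divisor's leading term divides it; move 3/10y² to the remainder.
  leading term y: no divisor's leading term divides it; move 7/5y to the remainder.
  leading term 1: no divisor's leading term divides it; move -17/10 to the remainder.
  remainder 3/10y² + 7/5y - 17/10 ≠ 0; add h_4 = 3/10y² + 7/5y - 17/10 to the basis.

S(f_1,f_3): lcm = x². S = 2xy - 6x + 11/4y + 53/4.
  leading term xy: subtract (-y)·f_1 from 2xy - 6x + 11/4y + 53/4 → -6x - 4y² + 59/4y + 53/4
  leading term x: subtract (3)·f_1 from -6x - 4y² + 59/4y + 53/4 → -4y² + 107/4y - 91/4
  leading term y²: subtract (-40/3)·h_4 from -4y² + 107/4y - 91/4 → 545/12y - 545/12
  leading term y: no divisor's leading term divides it; move 545/12y to the remainder.
  leading term 1: no divisor's leading term divides it; move -545/12 to the remainder.
  remainder 545/12y - 545/12 ≠ 0; add h_5 = 545/12y - 545/12 to the basis.

The other S-polynomials (S(f_2,f_3), S(f_1,h_4), S(f_2,h_4), S(f_3,h_4), S(f_1,h_5), S(f_2,h_5), S(f_3,h_5), S(h_4,h_5)) all reduce to 0 modulo the current basis, so we have a Gröbner basis.
Inter-reduce: drop elements whose leading term is divisible by another's, tail-reduce, and make monic.
Reduced Gröbner basis: {x - 4, y - 1}.

The lex basis is triangular: the last element involves only y. Solving y - 1 = 0 gives y ∈ {1}; substituting each value into the earlier elements determines the remaining variables.
  y = 1: the earlier basis element becomes x - 4 = 0, giving x = 4 — point (4, 1).
Each listed point satisfies every original equation (direct substitution).

{(4, 1)}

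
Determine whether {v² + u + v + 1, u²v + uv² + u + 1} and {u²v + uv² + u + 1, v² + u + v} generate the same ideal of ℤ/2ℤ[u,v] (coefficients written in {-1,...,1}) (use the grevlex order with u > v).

For a fixed monomial order, each ideal has a unique reduced Gröbner basis; comparing bases decides equality.
Buchberger on the first generating set:
f_1 = v² + u + v + 1, LT = v².
f_2 = u²v + uv² + u + 1, LT = u²v.

S(f_1,f_2): lcm = u²v². S = uv³ + u³ + u²v + u² + uv + v.
  leading term uv³: subtract (uv)·f_1 from uv³ + u³ + u²v + u² + uv + v → u³ + uv² + u² + v
  leading term u³: no divisor's leading term divides it; move u³ to the remainder.
  leading term uv²: subtract (u)·f_1 from uv² + u² + v → uv + u + v
  leading term uv: no divisor's leading term divides it; move uv to the remainder.
  leading term u: no divisor's leading term divides it; move u to the remainder.
  leading term v: no divisor's leading term divides it; move v to the remainder.
  remainder u³ + uv + u + v ≠ 0; add g_3 = u³ + uv + u + v to the basis.

The other S-polynomials (S(f_1,g_3), S(f_2,g_3)) all reduce to 0 modulo the current basis, so we have a Gröbner basis.
Inter-reduce: drop elements whose leading term is divisible by another's, tail-reduce, and make monic.
Reduced Gröbner basis: {u³ + uv + u + v, u²v + u² + uv + 1, v² + u + v + 1}.

Buchberger on the second generating set:
h_1 = u²v + uv² + u + 1, LT = u²v.
h_2 = v² + u + v, LT = v².

S(h_1,h_2): lcm = u²v². S = uv³ + u³ + u²v + uv + v.
  leading term uv³: subtract (uv)·h_2 from uv³ + u³ + u²v + uv + v → u³ + uv² + uv + v
  leading term u³: no divisor's leading term divides it; move u³ to the remainder.
  leading term uv²: subtract (u)·h_2 from uv² + uv + v → u² + v
  leading term u²: no divisor's leading term divides it; move u² to the remainder.
  leading term v: no divisor's leading term divides it; move v to the remainder.
  remainder u³ + u² + v ≠ 0; add k_3 = u³ + u² + v to the basis.

The other S-polynomials (S(h_1,k_3), S(h_2,k_3)) all reduce to 0 modulo the current basis, so we have a Gröbner basis.
Inter-reduce: drop elements whose leading term is divisible by another's, tail-reduce, and make monic.
Reduced Gröbner basis: {u³ + u² + v, u²v + u² + uv + u + 1, v² + u + v}.

The bases are distinct; the ideals are different.

No, the ideals differ.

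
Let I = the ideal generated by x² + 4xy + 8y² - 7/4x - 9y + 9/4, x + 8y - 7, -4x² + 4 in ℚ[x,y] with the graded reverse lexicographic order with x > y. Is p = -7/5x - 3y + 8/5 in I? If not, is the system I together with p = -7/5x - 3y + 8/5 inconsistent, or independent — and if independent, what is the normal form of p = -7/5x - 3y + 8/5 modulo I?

First compute the reduced Gröbner basis of I by Buchberger's algorithm.
f_1 = x² + 4xy + 8y² - 7/4x - 9y + 9/4, LT = x².
f_2 = x + 8y - 7, LT = x.
f_3 = -4x² + 4, LT = x².

S(f_1,f_2): lcm = x². S = -4xy + 8y² + 21/4x - 9y + 9/4.
  leading term xy: subtract (-4y)·f_2 from -4xy + 8y² + 21/4x - 9y + 9/4 → 40y² + 21/4x - 37y + 9/4
  leading term y²: no divisor's leading term divides it; move 40y² to the remainder.
  leading term x: subtract (21/4)·f_2 from 21/4x - 37y + 9/4 → -79y + 39
  leading term y: no divisor's leading term divides it; move -79y to the remainder.
  leading term 1: no divisor's leading term divides it; move 39 to the remainder.
  remainder 40y² - 79y + 39 ≠ 0; add h_4 = 40y² - 79y + 39 to the basis.

S(f_1,f_3): lcm = x². S = 4xy + 8y² - 7/4x - 9y + 13/4.
  leading term xy: subtract (4y)·f_2 from 4xy + 8y² - 7/4x - 9y + 13/4 → -24y² - 7/4x + 19y + 13/4
  leading term y²: subtract (-⅗)·h_4 from -24y² - 7/4x + 19y + 13/4 → -7/4x - 142/5y + 533/20
  leading term x: subtract (-7/4)·f_2 from -7/4x - 142/5y + 533/20 → -72/5y + 72/5
  leading term y: no divisor's leading term divides it; move -72/5y to the remainder.
  leading term 1: no divisor's leading term divides it; move 72/5 to the remainder.
  remainder -72/5y + 72/5 ≠ 0; add h_5 = -72/5y + 72/5 to the basis.

S(f_2,f_3): lcm = x². S = 8xy - 7x + 1.
  leading term xy: subtract (8y)·f_2 from 8xy - 7x + 1 → -64y² - 7x + 56y + 1
  leading term y²: subtract (-8/5)·h_4 from -64y² - 7x + 56y + 1 → -7x - 352/5y + 317/5
  leading term x: subtract (-7)·f_2 from -7x - 352/5y + 317/5 → -72/5y + 72/5
  leading term y: subtract (1)·h_5 from -72/5y + 72/5 → 0
  remainder 0.

S(f_1,h_4): leading monomials are coprime, so the S-polynomial reduces to 0 (Buchberger's first criterion).
S(f_2,h_4): leading monomials are coprime, so the S-polynomial reduces to 0 (Buchberger's first criterion).
S(f_3,h_4): leading monomials are coprime, so the S-polynomial reduces to 0 (Buchberger's first criterion).
S(f_1,h_5): leading monomials are coprime, so the S-polynomial reduces to 0 (Buchberger's first criterion).
S(f_2,h_5): leading monomials are coprime, so the S-polynomial reduces to 0 (Buchberger's first criterion).
S(f_3,h_5): leading monomials are coprime, so the S-polynomial reduces to 0 (Buchberger's first criterion).
S(h_4,h_5): lcm = y². S = -39/40y + 39/40.
  leading term y: subtract (13/192)·h_5 from -39/40y + 39/40 → 0
  remainder 0.

Every S-polynomial of the final basis reduces to 0, so we have a Gröbner basis.
Inter-reduce: drop elements whose leading term is divisible by another's, tail-reduce, and make monic.
Reduced Gröbner basis: {x + 1, y - 1}.
Label its elements g_1 = x + 1, g_2 = y - 1.

Reduce p = -7/5x - 3y + 8/5 modulo G:
  leading term x: subtract (-7/5)·g_1 from -7/5x - 3y + 8/5 → -3y + 3
  leading term y: subtract (-3)·g_2 from -3y + 3 → 0
  normal form = 0.
Since the normal form is 0, p ∈ I.

-7/5x - 3y + 8/5 lies in I (it reduces to 0).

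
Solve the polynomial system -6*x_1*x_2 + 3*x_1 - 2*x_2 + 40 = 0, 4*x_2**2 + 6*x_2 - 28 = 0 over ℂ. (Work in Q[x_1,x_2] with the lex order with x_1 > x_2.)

Compute a lex Gröbner basis by Buchberger's algorithm.
f_1 = -6*x_1*x_2 + 3*x_1 - 2*x_2 + 40, LT = x_1*x_2.
f_2 = 4*x_2**2 + 6*x_2 - 28, LT = x_2**2.

S(f_1,f_2): lcm = x_1*x_2**2. S = -2*x_1*x_2 + 7*x_1 + 1/3*x_2**2 - 20/3*x_2.
  leading term x_1*x_2: subtract (1/3)·f_1 from -2*x_1*x_2 + 7*x_1 + 1/3*x_2**2 - 20/3*x_2 → 6*x_1 + 1/3*x_2**2 - 6*x_2 - 40/3
  leading term x_1: no divisor's leading term divides it; move 6*x_1 to the remainder.
  leading term x_2**2: subtract (1/12)·f_2 from 1/3*x_2**2 - 6*x_2 - 40/3 → -13/2*x_2 - 11
  leading term x_2: no divisor's leading term divides it; move -13/2*x_2 to the remainder.
  leading term 1: no divisor's leading term divides it; move -11 to the remainder.
  remainder 6*x_1 - 13/2*x_2 - 11 ≠ 0; add h_3 = 6*x_1 - 13/2*x_2 - 11 to the basis.

S(f_1,h_3): lcm = x_1*x_2. S = -1/2*x_1 + 13/12*x_2**2 + 13/6*x_2 - 20/3.
  leading term x_1: subtract (-1/12)·h_3 from -1/2*x_1 + 13/12*x_2**2 + 13/6*x_2 - 20/3 → 13/12*x_2**2 + 13/8*x_2 - 91/12
  leading term x_2**2: subtract (13/48)·f_2 from 13/12*x_2**2 + 13/8*x_2 - 91/12 → 0
  remainder 0.

S(f_2,h_3): leading monomials are coprime, so the S-polynomial reduces to 0 (Buchberger's first criterion).
Every S-polynomial of the final basis reduces to 0, so we have a Gröbner basis.
Inter-reduce: drop elements whose leading term is divisible by another's, tail-reduce, and make monic.
Reduced Gröbner basis: {x_1 - 13/12*x_2 - 11/6, x_2**2 + 3/2*x_2 - 7}.

From the last basis element, x_2**2 + 3/2*x_2 - 7 = 0, so x_2 takes values in {-7/2, 2}. Each choice, substituted upward through the basis, yields the corresponding point(s) of the solution set.
  x_2 = -7/2: the earlier basis element becomes x_1 + 47/24 = 0, giving x_1 = -47/24 — point (-47/24, -7/2).
  x_2 = 2: the earlier basis element becomes x_1 - 4 = 0, giving x_1 = 4 — point (4, 2).
Check: every point annihilates each of the original generators.

{(-47/24, -7/2), (4, 2)}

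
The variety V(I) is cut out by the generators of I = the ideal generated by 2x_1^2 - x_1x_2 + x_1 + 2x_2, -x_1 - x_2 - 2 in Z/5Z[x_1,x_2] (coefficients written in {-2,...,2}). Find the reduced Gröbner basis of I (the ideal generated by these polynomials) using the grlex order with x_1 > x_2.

G = {x_2^2 + 2x_2 + 2, x_1 + x_2 + 2}

f_1 = 2x_1^2 - x_1x_2 + x_1 + 2x_2, LT = x_1^2.
f_2 = -x_1 - x_2 - 2, LT = x_1.

S(f_1,f_2): lcm = x_1^2. S = x_1x_2 + x_1 + x_2.
  leading term x_1x_2: subtract (-x_2)·f_2 from x_1x_2 + x_1 + x_2 → -x_2^2 + x_1 - x_2
  leading term x_2^2: no divisor's leading term divides it; move -x_2^2 to the remainder.
  leading term x_1: subtract (-1)·f_2 from x_1 - x_2 → -2x_2 - 2
  leading term x_2: no divisor's leading term divides it; move -2x_2 to the remainder.
  leading term 1: no divisor's leading term divides it; move -2 to the remainder.
  remainder -x_2^2 - 2x_2 - 2 ≠ 0; add g_3 = -x_2^2 - 2x_2 - 2 to the basis.

S(f_1,g_3): leading monomials are coprime, so the S-polynomial reduces to 0 (Buchberger's first criterion).
S(f_2,g_3): leading monomials are coprime, so the S-polynomial reduces to 0 (Buchberger's first criterion).
Every S-polynomial of the final basis reduces to 0, so we have a Gröbner basis.
Inter-reduce: drop elements whose leading term is divisible by another's, tail-reduce, and make monic.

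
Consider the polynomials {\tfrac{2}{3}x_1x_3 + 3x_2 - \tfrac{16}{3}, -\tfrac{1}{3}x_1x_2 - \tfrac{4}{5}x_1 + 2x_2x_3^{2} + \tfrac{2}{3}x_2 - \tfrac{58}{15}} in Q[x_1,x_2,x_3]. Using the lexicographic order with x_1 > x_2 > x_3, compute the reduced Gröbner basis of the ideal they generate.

G = {x_1x_2 + \tfrac{12}{5}x_1 - 6x_2x_3^{2} - 2x_2 + \tfrac{58}{5}, x_1x_3 + \tfrac{9}{2}x_2 - 8, x_2^{2} + \tfrac{4}{3}x_2x_3^{3} + \tfrac{4}{9}x_2x_3 + \tfrac{28}{45}x_2 - \tfrac{116}{45}x_3 - \tfrac{64}{15}}

This is the nonlinear analogue of row-reducing a linear system.

f_1 = \tfrac{2}{3}x_1x_3 + 3x_2 - \tfrac{16}{3}, LT = x_1x_3.
f_2 = -\tfrac{1}{3}x_1x_2 - \tfrac{4}{5}x_1 + 2x_2x_3^{2} + \tfrac{2}{3}x_2 - \tfrac{58}{15}, LT = x_1x_2.

S(f_1,f_2): lcm = x_1x_2x_3. S = -\tfrac{12}{5}x_1x_3 + \tfrac{9}{2}x_2^{2} + 6x_2x_3^{3} + 2x_2x_3 - 8x_2 - \tfrac{58}{5}x_3.
  reduce S modulo (f_1, f_2):
  remainder \tfrac{9}{2}x_2^{2} + 6x_2x_3^{3} + 2x_2x_3 + \tfrac{14}{5}x_2 - \tfrac{58}{5}x_3 - \tfrac{96}{5} ≠ 0; add g_3 = \tfrac{9}{2}x_2^{2} + 6x_2x_3^{3} + 2x_2x_3 + \tfrac{14}{5}x_2 - \tfrac{58}{5}x_3 - \tfrac{96}{5} to the basis.

The other S-polynomials (S(f_1,g_3), S(f_2,g_3)) all reduce to 0 modulo the current basis, so we have a Gröbner basis.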